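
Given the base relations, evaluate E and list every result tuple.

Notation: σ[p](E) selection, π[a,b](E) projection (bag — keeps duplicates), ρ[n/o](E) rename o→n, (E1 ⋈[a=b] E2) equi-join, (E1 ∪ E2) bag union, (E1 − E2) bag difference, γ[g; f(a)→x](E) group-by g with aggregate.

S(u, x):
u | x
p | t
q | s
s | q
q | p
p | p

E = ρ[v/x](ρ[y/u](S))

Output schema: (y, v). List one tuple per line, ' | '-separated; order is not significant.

Row counts bottom-up:
  S → 5
  ρ[y/u](S) → 5
  ρ[v/x](ρ[y/u](S)) → 5

== RESULT ==
y | v
p | p
p | t
q | p
q | s
s | q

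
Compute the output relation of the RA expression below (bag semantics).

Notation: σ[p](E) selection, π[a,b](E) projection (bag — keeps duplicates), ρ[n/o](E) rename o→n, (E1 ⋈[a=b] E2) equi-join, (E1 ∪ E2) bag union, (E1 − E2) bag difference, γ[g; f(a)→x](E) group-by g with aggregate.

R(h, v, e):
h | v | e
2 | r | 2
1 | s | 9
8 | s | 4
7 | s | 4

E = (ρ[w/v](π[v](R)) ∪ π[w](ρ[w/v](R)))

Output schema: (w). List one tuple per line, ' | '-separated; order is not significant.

Subexpression sizes:
  R → 4
  π[v](R) → 4
  ρ[w/v](π[v](R)) → 4
  R → 4
  ρ[w/v](R) → 4
  π[w](ρ[w/v](R)) → 4
  (ρ[w/v](π[v](R)) ∪ π[w](ρ[w/v](R))) → 8

== RESULT ==
w
r
r
s
s
s
s
s
s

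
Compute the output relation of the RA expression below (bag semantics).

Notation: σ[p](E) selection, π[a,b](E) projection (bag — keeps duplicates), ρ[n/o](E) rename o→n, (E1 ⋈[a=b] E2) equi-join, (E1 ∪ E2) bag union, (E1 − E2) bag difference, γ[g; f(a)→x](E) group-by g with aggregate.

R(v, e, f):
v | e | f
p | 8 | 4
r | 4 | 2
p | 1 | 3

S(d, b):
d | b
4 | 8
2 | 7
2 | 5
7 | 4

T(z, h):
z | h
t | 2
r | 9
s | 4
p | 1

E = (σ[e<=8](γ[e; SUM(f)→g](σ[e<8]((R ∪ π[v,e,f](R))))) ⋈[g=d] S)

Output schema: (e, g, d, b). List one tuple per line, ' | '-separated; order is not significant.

Per-node cardinality:
  R → 3
  R → 3
  π[v,e,f](R) → 3
  (R ∪ π[v,e,f](R)) → 6
  σ[e<8]((R ∪ π[v,e,f](R))) → 4
  γ[e; SUM(f)→g](σ[e<8]((R ∪ π[v,e,f](R)))) → 2
  σ[e<=8](γ[e; SUM(f)→g](σ[e<8]((R ∪ π[v,e,f](R))))) → 2
  S → 4
  (σ[e<=8](γ[e; SUM(f)→g](σ[e<8]((R ∪ π[v,e,f](R))))) ⋈[g=d] S) → 1

== RESULT ==
e | g | d | b
4 | 4 | 4 | 8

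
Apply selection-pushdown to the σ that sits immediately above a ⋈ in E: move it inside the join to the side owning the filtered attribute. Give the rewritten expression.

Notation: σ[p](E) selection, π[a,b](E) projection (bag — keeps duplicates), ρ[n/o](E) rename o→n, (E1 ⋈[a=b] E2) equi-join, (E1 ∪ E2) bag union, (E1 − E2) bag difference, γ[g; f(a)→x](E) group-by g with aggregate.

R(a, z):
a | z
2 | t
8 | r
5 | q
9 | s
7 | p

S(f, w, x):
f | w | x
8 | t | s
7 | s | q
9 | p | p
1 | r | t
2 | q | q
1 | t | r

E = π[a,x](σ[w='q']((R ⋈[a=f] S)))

σ filters on w, owned by the right side.
E' = π[a,x]((R ⋈[a=f] σ[w='q'](S)))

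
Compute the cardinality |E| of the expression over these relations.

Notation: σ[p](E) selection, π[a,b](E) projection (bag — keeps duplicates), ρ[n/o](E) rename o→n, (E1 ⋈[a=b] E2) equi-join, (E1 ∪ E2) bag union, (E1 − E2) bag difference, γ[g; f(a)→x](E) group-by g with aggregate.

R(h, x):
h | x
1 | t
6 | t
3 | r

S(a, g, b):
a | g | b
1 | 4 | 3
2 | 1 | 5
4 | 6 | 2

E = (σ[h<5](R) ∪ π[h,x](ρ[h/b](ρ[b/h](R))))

Row counts bottom-up:
  R → 3
  σ[h<5](R) → 2
  R → 3
  ρ[b/h](R) → 3
  ρ[h/b](ρ[b/h](R)) → 3
  π[h,x](ρ[h/b](ρ[b/h](R))) → 3
  (σ[h<5](R) ∪ π[h,x](ρ[h/b](ρ[b/h](R)))) → 5

|E| = 5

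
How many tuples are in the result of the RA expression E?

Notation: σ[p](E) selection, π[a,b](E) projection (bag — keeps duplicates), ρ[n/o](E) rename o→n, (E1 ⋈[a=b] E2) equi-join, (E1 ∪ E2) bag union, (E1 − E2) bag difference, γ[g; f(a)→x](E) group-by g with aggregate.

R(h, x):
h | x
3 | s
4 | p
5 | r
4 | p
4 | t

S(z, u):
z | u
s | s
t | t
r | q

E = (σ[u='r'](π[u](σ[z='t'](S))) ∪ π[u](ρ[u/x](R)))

Stepwise |·|:
  S → 3
  σ[z='t'](S) → 1
  π[u](σ[z='t'](S)) → 1
  σ[u='r'](π[u](σ[z='t'](S))) → 0
  R → 5
  ρ[u/x](R) → 5
  π[u](ρ[u/x](R)) → 5
  (σ[u='r'](π[u](σ[z='t'](S))) ∪ π[u](ρ[u/x](R))) → 5

|E| = 5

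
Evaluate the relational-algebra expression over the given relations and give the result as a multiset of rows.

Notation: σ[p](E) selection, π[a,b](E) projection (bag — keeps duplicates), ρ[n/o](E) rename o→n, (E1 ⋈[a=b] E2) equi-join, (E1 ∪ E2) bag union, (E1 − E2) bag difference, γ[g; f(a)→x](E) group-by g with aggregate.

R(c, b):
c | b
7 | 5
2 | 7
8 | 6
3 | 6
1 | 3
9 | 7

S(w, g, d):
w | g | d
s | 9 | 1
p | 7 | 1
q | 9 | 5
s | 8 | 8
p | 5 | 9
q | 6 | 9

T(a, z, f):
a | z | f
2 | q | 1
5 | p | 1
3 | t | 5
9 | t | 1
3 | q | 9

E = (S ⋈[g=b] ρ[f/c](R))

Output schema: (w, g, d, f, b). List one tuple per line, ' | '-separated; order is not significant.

Per-node cardinality:
  S → 6
  R → 6
  ρ[f/c](R) → 6
  (S ⋈[g=b] ρ[f/c](R)) → 5

== RESULT ==
w | g | d | f | b
p | 5 | 9 | 7 | 5
p | 7 | 1 | 2 | 7
p | 7 | 1 | 9 | 7
q | 6 | 9 | 3 | 6
q | 6 | 9 | 8 | 6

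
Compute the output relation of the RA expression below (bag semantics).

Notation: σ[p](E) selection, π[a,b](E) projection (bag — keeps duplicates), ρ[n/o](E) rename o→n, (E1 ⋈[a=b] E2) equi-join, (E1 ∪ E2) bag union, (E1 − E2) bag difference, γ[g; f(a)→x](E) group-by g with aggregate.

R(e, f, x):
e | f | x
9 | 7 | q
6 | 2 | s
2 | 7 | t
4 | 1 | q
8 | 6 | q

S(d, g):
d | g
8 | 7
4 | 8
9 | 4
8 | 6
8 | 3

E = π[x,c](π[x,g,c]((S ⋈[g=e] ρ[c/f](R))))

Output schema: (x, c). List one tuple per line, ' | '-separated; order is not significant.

Per-node cardinality:
  S → 5
  R → 5
  ρ[c/f](R) → 5
  (S ⋈[g=e] ρ[c/f](R)) → 3
  π[x,g,c]((S ⋈[g=e] ρ[c/f](R))) → 3
  π[x,c](π[x,g,c]((S ⋈[g=e] ρ[c/f](R)))) → 3

== RESULT ==
x | c
q | 1
q | 6
s | 2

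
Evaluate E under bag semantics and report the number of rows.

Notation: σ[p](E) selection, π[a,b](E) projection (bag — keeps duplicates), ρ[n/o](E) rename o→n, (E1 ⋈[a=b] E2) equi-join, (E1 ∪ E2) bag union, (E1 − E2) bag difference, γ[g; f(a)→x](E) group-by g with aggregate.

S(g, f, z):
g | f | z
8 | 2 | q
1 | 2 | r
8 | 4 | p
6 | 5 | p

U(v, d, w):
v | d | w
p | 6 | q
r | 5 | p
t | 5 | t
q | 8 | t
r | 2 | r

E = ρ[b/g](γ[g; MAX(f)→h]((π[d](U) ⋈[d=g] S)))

Subexpression sizes:
  U → 5
  π[d](U) → 5
  S → 4
  (π[d](U) ⋈[d=g] S) → 3
  γ[g; MAX(f)→h]((π[d](U) ⋈[d=g] S)) → 2
  ρ[b/g](γ[g; MAX(f)→h]((π[d](U) ⋈[d=g] S))) → 2

|E| = 2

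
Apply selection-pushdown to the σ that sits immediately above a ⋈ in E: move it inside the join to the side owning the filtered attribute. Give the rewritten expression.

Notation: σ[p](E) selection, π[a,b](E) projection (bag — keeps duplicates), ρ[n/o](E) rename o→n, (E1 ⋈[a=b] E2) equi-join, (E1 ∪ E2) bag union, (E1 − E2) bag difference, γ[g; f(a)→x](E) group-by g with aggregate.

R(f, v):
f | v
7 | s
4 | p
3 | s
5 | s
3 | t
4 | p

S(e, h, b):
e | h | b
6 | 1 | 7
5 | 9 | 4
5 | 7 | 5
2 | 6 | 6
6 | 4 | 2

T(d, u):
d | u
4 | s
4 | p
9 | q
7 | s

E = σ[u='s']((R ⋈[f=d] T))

σ filters on u, owned by the right side.
E' = (R ⋈[f=d] σ[u='s'](T))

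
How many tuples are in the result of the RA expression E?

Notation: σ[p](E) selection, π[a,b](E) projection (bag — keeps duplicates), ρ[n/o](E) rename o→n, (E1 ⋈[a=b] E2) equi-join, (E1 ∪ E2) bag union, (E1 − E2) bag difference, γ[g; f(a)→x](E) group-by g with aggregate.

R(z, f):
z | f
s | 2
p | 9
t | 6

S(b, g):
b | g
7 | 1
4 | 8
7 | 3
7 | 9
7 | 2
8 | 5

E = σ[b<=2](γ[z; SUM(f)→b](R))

Subexpression sizes:
  R → 3
  γ[z; SUM(f)→b](R) → 3
  σ[b<=2](γ[z; SUM(f)→b](R)) → 1

|E| = 1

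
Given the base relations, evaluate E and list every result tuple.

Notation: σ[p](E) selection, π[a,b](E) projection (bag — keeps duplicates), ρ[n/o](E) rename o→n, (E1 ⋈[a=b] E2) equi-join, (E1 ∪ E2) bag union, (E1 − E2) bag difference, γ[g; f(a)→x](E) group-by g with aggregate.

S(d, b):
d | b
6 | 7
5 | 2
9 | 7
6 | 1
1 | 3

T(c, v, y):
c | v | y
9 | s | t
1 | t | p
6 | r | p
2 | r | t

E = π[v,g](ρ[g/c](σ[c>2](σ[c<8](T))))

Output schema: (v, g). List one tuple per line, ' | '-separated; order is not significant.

Subexpression sizes:
  T → 4
  σ[c<8](T) → 3
  σ[c>2](σ[c<8](T)) → 1
  ρ[g/c](σ[c>2](σ[c<8](T))) → 1
  π[v,g](ρ[g/c](σ[c>2](σ[c<8](T)))) → 1

== RESULT ==
v | g
r | 6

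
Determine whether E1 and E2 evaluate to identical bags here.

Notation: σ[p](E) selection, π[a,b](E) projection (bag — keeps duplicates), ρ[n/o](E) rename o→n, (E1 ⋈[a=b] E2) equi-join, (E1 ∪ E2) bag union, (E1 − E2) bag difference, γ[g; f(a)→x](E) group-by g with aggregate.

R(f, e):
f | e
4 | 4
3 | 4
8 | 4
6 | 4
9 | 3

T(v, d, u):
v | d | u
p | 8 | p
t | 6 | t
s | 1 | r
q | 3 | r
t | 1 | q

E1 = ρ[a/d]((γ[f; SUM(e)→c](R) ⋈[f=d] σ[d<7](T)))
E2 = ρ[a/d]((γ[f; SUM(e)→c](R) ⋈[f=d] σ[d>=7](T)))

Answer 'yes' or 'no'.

E1 row counts bottom-up:
  R → 5
  γ[f; SUM(e)→c](R) → 5
  T → 5
  σ[d<7](T) → 4
  (γ[f; SUM(e)→c](R) ⋈[f=d] σ[d<7](T)) → 2
  ρ[a/d]((γ[f; SUM(e)→c](R) ⋈[f=d] σ[d<7](T))) → 2
E2 row counts bottom-up:
  R → 5
  γ[f; SUM(e)→c](R) → 5
  T → 5
  σ[d>=7](T) → 1
  (γ[f; SUM(e)→c](R) ⋈[f=d] σ[d>=7](T)) → 1
  ρ[a/d]((γ[f; SUM(e)→c](R) ⋈[f=d] σ[d>=7](T))) → 1

E1 result:
f | c | v | a | u
3 | 4 | q | 3 | r
6 | 4 | t | 6 | t
E2 result:
f | c | v | a | u
8 | 4 | p | 8 | p
Witness: (8, 4, 'p', 8, 'p') appears 0× in E1 but 1× in E2.

no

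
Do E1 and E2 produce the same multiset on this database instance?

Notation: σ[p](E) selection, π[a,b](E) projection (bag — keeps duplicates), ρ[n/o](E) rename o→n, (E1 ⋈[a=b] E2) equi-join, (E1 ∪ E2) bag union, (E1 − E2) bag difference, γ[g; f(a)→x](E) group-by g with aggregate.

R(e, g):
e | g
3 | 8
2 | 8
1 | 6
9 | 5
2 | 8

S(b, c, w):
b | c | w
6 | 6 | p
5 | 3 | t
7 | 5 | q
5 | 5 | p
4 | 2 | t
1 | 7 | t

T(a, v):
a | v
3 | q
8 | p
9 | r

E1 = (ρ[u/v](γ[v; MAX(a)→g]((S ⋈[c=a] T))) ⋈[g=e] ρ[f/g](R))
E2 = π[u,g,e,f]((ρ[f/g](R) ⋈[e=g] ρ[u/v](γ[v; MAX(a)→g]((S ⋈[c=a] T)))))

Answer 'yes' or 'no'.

E1 row counts bottom-up:
  S → 6
  T → 3
  (S ⋈[c=a] T) → 1
  γ[v; MAX(a)→g]((S ⋈[c=a] T)) → 1
  ρ[u/v](γ[v; MAX(a)→g]((S ⋈[c=a] T))) → 1
  R → 5
  ρ[f/g](R) → 5
  (ρ[u/v](γ[v; MAX(a)→g]((S ⋈[c=a] T))) ⋈[g=e] ρ[f/g](R)) → 1
E2 row counts bottom-up:
  R → 5
  ρ[f/g](R) → 5
  S → 6
  T → 3
  (S ⋈[c=a] T) → 1
  γ[v; MAX(a)→g]((S ⋈[c=a] T)) → 1
  ρ[u/v](γ[v; MAX(a)→g]((S ⋈[c=a] T))) → 1
  (ρ[f/g](R) ⋈[e=g] ρ[u/v](γ[v; MAX(a)→g]((S ⋈[c=a] T)))) → 1
  π[u,g,e,f]((ρ[f/g](R) ⋈[e=g] ρ[u/v](γ[v; MAX(a)→g]((S ⋈[c=a] T))))) → 1

E1 and E2 produce the same multiset:
u | g | e | f
q | 3 | 3 | 8

yes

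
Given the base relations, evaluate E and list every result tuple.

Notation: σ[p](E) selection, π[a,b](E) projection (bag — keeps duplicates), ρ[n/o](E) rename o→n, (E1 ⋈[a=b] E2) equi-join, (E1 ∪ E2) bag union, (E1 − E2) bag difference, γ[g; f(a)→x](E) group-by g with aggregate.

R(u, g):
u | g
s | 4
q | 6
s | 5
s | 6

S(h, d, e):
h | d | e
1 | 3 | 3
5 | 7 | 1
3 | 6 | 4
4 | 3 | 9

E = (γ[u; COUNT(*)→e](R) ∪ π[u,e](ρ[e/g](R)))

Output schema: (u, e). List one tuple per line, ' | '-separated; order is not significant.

Per-node cardinality:
  R → 4
  γ[u; COUNT(*)→e](R) → 2
  R → 4
  ρ[e/g](R) → 4
  π[u,e](ρ[e/g](R)) → 4
  (γ[u; COUNT(*)→e](R) ∪ π[u,e](ρ[e/g](R))) → 6

== RESULT ==
u | e
q | 1
q | 6
s | 3
s | 4
s | 5
s | 6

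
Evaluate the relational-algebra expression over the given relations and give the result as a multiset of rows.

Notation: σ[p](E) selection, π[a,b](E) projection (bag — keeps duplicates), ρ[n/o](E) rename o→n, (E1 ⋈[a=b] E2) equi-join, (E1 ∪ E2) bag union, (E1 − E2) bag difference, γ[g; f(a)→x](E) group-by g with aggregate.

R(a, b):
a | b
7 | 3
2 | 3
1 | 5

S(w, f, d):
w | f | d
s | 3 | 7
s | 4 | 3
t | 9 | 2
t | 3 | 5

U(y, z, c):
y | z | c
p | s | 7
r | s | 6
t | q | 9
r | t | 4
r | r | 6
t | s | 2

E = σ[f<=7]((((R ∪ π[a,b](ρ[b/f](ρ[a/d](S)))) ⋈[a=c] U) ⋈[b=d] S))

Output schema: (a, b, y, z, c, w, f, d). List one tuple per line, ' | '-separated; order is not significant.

Stepwise |·|:
  R → 3
  S → 4
  ρ[a/d](S) → 4
  ρ[b/f](ρ[a/d](S)) → 4
  π[a,b](ρ[b/f](ρ[a/d](S))) → 4
  (R ∪ π[a,b](ρ[b/f](ρ[a/d](S)))) → 7
  U → 6
  ((R ∪ π[a,b](ρ[b/f](ρ[a/d](S)))) ⋈[a=c] U) → 4
  S → 4
  (((R ∪ π[a,b](ρ[b/f](ρ[a/d](S)))) ⋈[a=c] U) ⋈[b=d] S) → 3
  σ[f<=7]((((R ∪ π[a,b](ρ[b/f](ρ[a/d](S)))) ⋈[a=c] U) ⋈[b=d] S)) → 3

== RESULT ==
a | b | y | z | c | w | f | d
2 | 3 | t | s | 2 | s | 4 | 3
7 | 3 | p | s | 7 | s | 4 | 3
7 | 3 | p | s | 7 | s | 4 | 3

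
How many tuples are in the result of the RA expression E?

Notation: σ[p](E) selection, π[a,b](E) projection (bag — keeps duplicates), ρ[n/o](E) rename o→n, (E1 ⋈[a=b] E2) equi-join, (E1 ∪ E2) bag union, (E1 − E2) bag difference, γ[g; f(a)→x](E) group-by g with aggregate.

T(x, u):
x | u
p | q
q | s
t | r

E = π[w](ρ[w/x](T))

Stepwise |·|:
  T → 3
  ρ[w/x](T) → 3
  π[w](ρ[w/x](T)) → 3

|E| = 3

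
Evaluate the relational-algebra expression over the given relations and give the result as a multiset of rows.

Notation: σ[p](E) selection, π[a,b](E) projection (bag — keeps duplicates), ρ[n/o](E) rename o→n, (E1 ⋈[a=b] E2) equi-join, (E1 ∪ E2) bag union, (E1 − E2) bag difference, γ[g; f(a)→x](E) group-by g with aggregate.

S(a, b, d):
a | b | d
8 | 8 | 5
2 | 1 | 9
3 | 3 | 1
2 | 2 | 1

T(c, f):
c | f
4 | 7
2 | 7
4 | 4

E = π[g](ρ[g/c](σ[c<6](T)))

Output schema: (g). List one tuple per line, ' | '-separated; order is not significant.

Subexpression sizes:
  T → 3
  σ[c<6](T) → 3
  ρ[g/c](σ[c<6](T)) → 3
  π[g](ρ[g/c](σ[c<6](T))) → 3

== RESULT ==
g
2
4
4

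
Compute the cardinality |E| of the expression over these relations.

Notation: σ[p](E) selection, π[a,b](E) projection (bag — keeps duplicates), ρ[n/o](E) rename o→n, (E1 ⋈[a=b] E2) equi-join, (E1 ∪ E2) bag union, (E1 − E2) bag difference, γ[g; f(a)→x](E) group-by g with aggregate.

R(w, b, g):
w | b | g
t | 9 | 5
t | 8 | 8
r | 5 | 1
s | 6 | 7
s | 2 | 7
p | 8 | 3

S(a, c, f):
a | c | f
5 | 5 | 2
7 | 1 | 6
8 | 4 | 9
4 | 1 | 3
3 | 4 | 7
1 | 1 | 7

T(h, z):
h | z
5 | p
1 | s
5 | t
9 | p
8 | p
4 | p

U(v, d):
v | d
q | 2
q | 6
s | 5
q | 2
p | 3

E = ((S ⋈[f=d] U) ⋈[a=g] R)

Row counts bottom-up:
  S → 6
  U → 5
  (S ⋈[f=d] U) → 4
  R → 6
  ((S ⋈[f=d] U) ⋈[a=g] R) → 4

|E| = 4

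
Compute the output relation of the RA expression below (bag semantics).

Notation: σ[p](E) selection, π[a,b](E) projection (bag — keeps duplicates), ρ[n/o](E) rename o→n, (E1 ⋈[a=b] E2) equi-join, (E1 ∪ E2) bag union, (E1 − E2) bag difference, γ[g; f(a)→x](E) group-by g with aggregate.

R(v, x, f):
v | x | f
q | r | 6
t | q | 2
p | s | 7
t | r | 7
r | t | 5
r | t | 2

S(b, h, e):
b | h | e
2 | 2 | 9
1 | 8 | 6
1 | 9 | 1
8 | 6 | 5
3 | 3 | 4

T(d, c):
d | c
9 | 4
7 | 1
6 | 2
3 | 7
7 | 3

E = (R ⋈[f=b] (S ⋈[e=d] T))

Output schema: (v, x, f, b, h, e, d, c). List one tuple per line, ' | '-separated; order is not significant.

Row counts bottom-up:
  R → 6
  S → 5
  T → 5
  (S ⋈[e=d] T) → 2
  (R ⋈[f=b] (S ⋈[e=d] T)) → 2

== RESULT ==
v | x | f | b | h | e | d | c
r | t | 2 | 2 | 2 | 9 | 9 | 4
t | q | 2 | 2 | 2 | 9 | 9 | 4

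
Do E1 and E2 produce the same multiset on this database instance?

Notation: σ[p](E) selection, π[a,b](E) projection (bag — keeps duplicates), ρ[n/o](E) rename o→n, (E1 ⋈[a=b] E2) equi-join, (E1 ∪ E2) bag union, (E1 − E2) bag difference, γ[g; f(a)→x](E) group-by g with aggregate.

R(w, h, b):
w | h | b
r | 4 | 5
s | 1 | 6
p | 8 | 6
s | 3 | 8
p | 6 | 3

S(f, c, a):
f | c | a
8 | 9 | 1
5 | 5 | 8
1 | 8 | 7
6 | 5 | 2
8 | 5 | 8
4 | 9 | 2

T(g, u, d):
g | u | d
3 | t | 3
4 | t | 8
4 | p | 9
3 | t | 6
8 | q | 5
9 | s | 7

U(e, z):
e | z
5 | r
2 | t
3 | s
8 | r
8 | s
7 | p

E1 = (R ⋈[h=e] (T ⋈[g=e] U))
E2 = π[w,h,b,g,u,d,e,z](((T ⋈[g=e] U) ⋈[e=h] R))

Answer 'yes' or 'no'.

E1 per-node cardinality:
  R → 5
  T → 6
  U → 6
  (T ⋈[g=e] U) → 4
  (R ⋈[h=e] (T ⋈[g=e] U)) → 4
E2 per-node cardinality:
  T → 6
  U → 6
  (T ⋈[g=e] U) → 4
  R → 5
  ((T ⋈[g=e] U) ⋈[e=h] R) → 4
  π[w,h,b,g,u,d,e,z](((T ⋈[g=e] U) ⋈[e=h] R)) → 4

E1 and E2 produce the same multiset:
w | h | b | g | u | d | e | z
p | 8 | 6 | 8 | q | 5 | 8 | r
p | 8 | 6 | 8 | q | 5 | 8 | s
s | 3 | 8 | 3 | t | 3 | 3 | s
s | 3 | 8 | 3 | t | 6 | 3 | s

yes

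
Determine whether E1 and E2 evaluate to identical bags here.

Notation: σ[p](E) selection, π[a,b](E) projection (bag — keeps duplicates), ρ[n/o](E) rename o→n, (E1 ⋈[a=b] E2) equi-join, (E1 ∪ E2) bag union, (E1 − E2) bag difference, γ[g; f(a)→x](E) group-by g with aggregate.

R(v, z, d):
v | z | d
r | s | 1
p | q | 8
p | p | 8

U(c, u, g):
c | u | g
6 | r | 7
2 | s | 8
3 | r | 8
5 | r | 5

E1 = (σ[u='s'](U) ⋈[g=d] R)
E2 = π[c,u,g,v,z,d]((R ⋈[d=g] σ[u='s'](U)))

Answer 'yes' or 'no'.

E1 row counts bottom-up:
  U → 4
  σ[u='s'](U) → 1
  R → 3
  (σ[u='s'](U) ⋈[g=d] R) → 2
E2 row counts bottom-up:
  R → 3
  U → 4
  σ[u='s'](U) → 1
  (R ⋈[d=g] σ[u='s'](U)) → 2
  π[c,u,g,v,z,d]((R ⋈[d=g] σ[u='s'](U))) → 2

E1 and E2 produce the same multiset:
c | u | g | v | z | d
2 | s | 8 | p | p | 8
2 | s | 8 | p | q | 8

yes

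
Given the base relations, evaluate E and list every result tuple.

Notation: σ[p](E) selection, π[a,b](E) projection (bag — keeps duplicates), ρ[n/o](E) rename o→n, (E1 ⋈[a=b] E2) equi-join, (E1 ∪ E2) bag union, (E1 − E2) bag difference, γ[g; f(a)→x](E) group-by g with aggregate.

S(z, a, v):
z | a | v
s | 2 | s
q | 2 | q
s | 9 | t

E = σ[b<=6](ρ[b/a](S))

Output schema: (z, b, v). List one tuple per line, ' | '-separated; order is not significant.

Per-node cardinality:
  S → 3
  ρ[b/a](S) → 3
  σ[b<=6](ρ[b/a](S)) → 2

== RESULT ==
z | b | v
q | 2 | q
s | 2 | s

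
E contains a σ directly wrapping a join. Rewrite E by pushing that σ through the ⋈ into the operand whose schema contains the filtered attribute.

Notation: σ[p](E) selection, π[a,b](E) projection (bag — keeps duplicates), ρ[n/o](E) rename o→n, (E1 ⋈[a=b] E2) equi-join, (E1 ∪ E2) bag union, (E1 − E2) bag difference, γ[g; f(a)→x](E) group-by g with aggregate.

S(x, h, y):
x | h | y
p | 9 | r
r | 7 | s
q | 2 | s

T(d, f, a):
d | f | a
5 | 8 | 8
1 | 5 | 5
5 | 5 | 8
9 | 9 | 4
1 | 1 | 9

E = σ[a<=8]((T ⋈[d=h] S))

σ filters on a, owned by the left side.
E' = (σ[a<=8](T) ⋈[d=h] S)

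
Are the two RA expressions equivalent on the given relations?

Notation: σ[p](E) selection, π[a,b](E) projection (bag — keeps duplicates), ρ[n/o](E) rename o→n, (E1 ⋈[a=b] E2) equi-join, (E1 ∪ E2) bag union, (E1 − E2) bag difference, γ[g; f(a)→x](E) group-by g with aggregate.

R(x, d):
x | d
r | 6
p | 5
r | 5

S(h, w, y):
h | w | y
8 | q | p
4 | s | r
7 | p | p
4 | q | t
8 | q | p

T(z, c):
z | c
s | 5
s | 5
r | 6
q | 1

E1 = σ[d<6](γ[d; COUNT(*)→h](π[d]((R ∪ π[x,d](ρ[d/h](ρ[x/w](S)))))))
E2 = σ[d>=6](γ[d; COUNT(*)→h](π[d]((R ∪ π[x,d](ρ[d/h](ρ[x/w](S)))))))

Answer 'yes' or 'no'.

E1 subexpression sizes:
  R → 3
  S → 5
  ρ[x/w](S) → 5
  ρ[d/h](ρ[x/w](S)) → 5
  π[x,d](ρ[d/h](ρ[x/w](S))) → 5
  (R ∪ π[x,d](ρ[d/h](ρ[x/w](S)))) → 8
  π[d]((R ∪ π[x,d](ρ[d/h](ρ[x/w](S))))) → 8
  γ[d; COUNT(*)→h](π[d]((R ∪ π[x,d](ρ[d/h](ρ[x/w](S)))))) → 5
  σ[d<6](γ[d; COUNT(*)→h](π[d]((R ∪ π[x,d](ρ[d/h](ρ[x/w](S))))))) → 2
E2 subexpression sizes:
  R → 3
  S → 5
  ρ[x/w](S) → 5
  ρ[d/h](ρ[x/w](S)) → 5
  π[x,d](ρ[d/h](ρ[x/w](S))) → 5
  (R ∪ π[x,d](ρ[d/h](ρ[x/w](S)))) → 8
  π[d]((R ∪ π[x,d](ρ[d/h](ρ[x/w](S))))) → 8
  γ[d; COUNT(*)→h](π[d]((R ∪ π[x,d](ρ[d/h](ρ[x/w](S)))))) → 5
  σ[d>=6](γ[d; COUNT(*)→h](π[d]((R ∪ π[x,d](ρ[d/h](ρ[x/w](S))))))) → 3

E1 result:
d | h
4 | 2
5 | 2
E2 result:
d | h
6 | 1
7 | 1
8 | 2
Witness: (7, 1) appears 0× in E1 but 1× in E2.

no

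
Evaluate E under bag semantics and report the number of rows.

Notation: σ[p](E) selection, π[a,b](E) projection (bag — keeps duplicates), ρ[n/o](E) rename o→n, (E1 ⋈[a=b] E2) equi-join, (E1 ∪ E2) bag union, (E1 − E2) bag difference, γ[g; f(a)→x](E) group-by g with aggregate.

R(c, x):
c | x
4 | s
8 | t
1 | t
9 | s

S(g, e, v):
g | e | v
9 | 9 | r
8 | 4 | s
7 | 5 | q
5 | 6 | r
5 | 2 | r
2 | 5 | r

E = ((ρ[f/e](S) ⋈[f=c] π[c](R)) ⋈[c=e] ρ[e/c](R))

Subexpression sizes:
  S → 6
  ρ[f/e](S) → 6
  R → 4
  π[c](R) → 4
  (ρ[f/e](S) ⋈[f=c] π[c](R)) → 2
  R → 4
  ρ[e/c](R) → 4
  ((ρ[f/e](S) ⋈[f=c] π[c](R)) ⋈[c=e] ρ[e/c](R)) → 2

|E| = 2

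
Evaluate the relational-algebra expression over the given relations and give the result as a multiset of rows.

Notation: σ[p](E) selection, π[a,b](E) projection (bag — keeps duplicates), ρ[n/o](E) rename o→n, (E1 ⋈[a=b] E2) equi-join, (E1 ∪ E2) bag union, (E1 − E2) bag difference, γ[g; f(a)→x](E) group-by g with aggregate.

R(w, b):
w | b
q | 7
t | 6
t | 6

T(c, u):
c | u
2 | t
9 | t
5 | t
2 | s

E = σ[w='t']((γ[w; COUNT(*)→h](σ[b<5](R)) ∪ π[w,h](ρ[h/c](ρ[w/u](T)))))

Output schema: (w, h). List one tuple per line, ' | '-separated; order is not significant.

Subexpression sizes:
  R → 3
  σ[b<5](R) → 0
  γ[w; COUNT(*)→h](σ[b<5](R)) → 0
  T → 4
  ρ[w/u](T) → 4
  ρ[h/c](ρ[w/u](T)) → 4
  π[w,h](ρ[h/c](ρ[w/u](T))) → 4
  (γ[w; COUNT(*)→h](σ[b<5](R)) ∪ π[w,h](ρ[h/c](ρ[w/u](T)))) → 4
  σ[w='t']((γ[w; COUNT(*)→h](σ[b<5](R)) ∪ π[w,h](ρ[h/c](ρ[w/u](T))))) → 3

== RESULT ==
w | h
t | 2
t | 5
t | 9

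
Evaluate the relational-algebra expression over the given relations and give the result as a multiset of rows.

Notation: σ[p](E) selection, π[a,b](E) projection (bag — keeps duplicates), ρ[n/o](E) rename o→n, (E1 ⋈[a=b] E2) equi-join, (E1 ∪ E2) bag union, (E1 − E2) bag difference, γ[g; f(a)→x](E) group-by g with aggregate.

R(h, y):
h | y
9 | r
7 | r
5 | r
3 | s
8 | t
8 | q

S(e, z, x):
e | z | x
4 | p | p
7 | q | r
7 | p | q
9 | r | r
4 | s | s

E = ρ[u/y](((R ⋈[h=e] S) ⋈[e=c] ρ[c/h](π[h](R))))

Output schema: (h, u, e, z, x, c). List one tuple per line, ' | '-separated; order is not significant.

Stepwise |·|:
  R → 6
  S → 5
  (R ⋈[h=e] S) → 3
  R → 6
  π[h](R) → 6
  ρ[c/h](π[h](R)) → 6
  ((R ⋈[h=e] S) ⋈[e=c] ρ[c/h](π[h](R))) → 3
  ρ[u/y](((R ⋈[h=e] S) ⋈[e=c] ρ[c/h](π[h](R)))) → 3

== RESULT ==
h | u | e | z | x | c
7 | r | 7 | p | q | 7
7 | r | 7 | q | r | 7
9 | r | 9 | r | r | 9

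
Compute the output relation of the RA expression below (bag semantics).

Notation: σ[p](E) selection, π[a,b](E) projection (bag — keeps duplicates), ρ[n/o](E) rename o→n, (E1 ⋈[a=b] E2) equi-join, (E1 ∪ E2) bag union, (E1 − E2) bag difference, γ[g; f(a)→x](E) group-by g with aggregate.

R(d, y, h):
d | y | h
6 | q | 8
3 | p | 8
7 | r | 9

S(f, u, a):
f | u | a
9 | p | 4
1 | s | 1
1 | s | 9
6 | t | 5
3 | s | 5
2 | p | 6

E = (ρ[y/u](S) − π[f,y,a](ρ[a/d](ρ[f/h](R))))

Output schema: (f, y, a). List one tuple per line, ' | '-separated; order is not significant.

Stepwise |·|:
  S → 6
  ρ[y/u](S) → 6
  R → 3
  ρ[f/h](R) → 3
  ρ[a/d](ρ[f/h](R)) → 3
  π[f,y,a](ρ[a/d](ρ[f/h](R))) → 3
  (ρ[y/u](S) − π[f,y,a](ρ[a/d](ρ[f/h](R)))) → 6

== RESULT ==
f | y | a
1 | s | 1
1 | s | 9
2 | p | 6
3 | s | 5
6 | t | 5
9 | p | 4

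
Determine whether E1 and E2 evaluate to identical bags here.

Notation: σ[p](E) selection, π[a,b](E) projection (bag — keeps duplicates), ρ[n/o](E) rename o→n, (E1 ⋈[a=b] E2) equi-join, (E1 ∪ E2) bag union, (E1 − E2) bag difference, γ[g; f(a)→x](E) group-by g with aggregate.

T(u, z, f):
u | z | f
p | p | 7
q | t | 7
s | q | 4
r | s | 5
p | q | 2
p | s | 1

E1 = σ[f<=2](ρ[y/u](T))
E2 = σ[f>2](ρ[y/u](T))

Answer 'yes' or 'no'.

E1 stepwise |·|:
  T → 6
  ρ[y/u](T) → 6
  σ[f<=2](ρ[y/u](T)) → 2
E2 stepwise |·|:
  T → 6
  ρ[y/u](T) → 6
  σ[f>2](ρ[y/u](T)) → 4

E1 result:
y | z | f
p | q | 2
p | s | 1
E2 result:
y | z | f
p | p | 7
q | t | 7
r | s | 5
s | q | 4
Witness: ('p', 's', 1) appears 1× in E1 but 0× in E2.

no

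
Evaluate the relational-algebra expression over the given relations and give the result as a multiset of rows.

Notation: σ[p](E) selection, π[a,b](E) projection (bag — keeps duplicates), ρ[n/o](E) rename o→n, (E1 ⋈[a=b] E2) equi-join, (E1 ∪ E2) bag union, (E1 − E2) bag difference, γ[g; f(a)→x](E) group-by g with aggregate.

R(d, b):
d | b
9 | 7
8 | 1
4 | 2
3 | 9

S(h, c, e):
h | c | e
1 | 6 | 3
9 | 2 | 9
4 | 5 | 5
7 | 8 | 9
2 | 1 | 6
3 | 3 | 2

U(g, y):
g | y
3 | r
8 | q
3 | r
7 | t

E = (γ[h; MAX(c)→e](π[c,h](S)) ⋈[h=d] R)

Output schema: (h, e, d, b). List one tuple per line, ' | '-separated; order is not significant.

Stepwise |·|:
  S → 6
  π[c,h](S) → 6
  γ[h; MAX(c)→e](π[c,h](S)) → 6
  R → 4
  (γ[h; MAX(c)→e](π[c,h](S)) ⋈[h=d] R) → 3

== RESULT ==
h | e | d | b
3 | 3 | 3 | 9
4 | 5 | 4 | 2
9 | 2 | 9 | 7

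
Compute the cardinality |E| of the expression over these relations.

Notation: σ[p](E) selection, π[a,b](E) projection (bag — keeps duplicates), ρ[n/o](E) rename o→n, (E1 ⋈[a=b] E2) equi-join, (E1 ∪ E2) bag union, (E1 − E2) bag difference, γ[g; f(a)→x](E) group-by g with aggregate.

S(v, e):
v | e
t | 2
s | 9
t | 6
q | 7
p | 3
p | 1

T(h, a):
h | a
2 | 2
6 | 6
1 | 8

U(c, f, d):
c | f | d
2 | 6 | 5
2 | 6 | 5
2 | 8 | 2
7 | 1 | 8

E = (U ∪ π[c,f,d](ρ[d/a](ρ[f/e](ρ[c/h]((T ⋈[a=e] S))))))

Subexpression sizes:
  U → 4
  T → 3
  S → 6
  (T ⋈[a=e] S) → 2
  ρ[c/h]((T ⋈[a=e] S)) → 2
  ρ[f/e](ρ[c/h]((T ⋈[a=e] S))) → 2
  ρ[d/a](ρ[f/e](ρ[c/h]((T ⋈[a=e] S)))) → 2
  π[c,f,d](ρ[d/a](ρ[f/e](ρ[c/h]((T ⋈[a=e] S))))) → 2
  (U ∪ π[c,f,d](ρ[d/a](ρ[f/e](ρ[c/h]((T ⋈[a=e] S)))))) → 6

|E| = 6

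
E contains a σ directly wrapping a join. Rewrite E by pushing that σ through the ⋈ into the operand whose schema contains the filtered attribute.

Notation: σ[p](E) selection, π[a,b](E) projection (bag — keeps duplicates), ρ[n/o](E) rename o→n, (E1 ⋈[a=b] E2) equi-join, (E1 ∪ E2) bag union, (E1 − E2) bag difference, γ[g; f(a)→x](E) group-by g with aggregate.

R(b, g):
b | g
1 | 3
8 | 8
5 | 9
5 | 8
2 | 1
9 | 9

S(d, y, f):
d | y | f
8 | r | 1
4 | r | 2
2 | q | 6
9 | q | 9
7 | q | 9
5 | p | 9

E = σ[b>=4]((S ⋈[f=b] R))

σ filters on b, owned by the right side.
E' = (S ⋈[f=b] σ[b>=4](R))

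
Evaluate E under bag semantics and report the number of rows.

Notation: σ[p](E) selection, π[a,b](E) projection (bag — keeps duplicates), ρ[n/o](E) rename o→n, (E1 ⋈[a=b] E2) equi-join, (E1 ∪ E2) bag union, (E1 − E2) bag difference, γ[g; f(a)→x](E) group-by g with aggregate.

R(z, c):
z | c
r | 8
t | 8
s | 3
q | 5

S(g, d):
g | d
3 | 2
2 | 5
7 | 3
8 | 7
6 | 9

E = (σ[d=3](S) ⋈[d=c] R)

Stepwise |·|:
  S → 5
  σ[d=3](S) → 1
  R → 4
  (σ[d=3](S) ⋈[d=c] R) → 1

|E| = 1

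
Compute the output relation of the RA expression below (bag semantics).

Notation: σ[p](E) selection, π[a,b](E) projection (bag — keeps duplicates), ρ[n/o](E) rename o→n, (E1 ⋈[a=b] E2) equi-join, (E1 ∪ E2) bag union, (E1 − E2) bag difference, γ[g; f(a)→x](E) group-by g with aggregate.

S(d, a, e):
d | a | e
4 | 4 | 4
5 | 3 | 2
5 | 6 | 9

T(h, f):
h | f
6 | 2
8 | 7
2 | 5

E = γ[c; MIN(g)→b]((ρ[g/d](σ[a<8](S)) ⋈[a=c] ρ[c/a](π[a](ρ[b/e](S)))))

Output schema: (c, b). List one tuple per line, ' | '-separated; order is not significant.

Subexpression sizes:
  S → 3
  σ[a<8](S) → 3
  ρ[g/d](σ[a<8](S)) → 3
  S → 3
  ρ[b/e](S) → 3
  π[a](ρ[b/e](S)) → 3
  ρ[c/a](π[a](ρ[b/e](S))) → 3
  (ρ[g/d](σ[a<8](S)) ⋈[a=c] ρ[c/a](π[a](ρ[b/e](S)))) → 3
  γ[c; MIN(g)→b]((ρ[g/d](σ[a<8](S)) ⋈[a=c] ρ[c/a](π[a](ρ[b/e](S))))) → 3

== RESULT ==
c | b
3 | 5
4 | 4
6 | 5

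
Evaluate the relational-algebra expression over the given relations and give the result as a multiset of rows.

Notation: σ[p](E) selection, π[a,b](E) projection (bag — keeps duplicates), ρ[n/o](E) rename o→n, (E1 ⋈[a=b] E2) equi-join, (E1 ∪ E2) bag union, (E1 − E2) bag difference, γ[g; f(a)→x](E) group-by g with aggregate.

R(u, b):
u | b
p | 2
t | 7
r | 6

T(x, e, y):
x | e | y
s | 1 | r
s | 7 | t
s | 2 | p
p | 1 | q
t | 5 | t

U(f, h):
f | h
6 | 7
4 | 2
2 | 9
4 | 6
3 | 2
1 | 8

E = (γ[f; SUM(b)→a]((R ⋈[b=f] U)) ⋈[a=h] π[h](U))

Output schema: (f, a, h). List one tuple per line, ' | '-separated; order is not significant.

Subexpression sizes:
  R → 3
  U → 6
  (R ⋈[b=f] U) → 2
  γ[f; SUM(b)→a]((R ⋈[b=f] U)) → 2
  U → 6
  π[h](U) → 6
  (γ[f; SUM(b)→a]((R ⋈[b=f] U)) ⋈[a=h] π[h](U)) → 3

== RESULT ==
f | a | h
2 | 2 | 2
2 | 2 | 2
6 | 6 | 6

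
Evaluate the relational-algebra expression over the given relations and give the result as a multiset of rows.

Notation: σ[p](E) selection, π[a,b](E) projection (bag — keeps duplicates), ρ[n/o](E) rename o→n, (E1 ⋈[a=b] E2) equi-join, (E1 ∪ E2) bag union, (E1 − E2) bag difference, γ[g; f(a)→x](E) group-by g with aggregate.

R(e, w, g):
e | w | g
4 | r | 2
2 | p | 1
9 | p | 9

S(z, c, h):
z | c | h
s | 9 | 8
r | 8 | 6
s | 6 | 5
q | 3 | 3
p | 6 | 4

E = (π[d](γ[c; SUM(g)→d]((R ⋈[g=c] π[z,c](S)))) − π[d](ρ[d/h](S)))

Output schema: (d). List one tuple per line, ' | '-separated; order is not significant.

Stepwise |·|:
  R → 3
  S → 5
  π[z,c](S) → 5
  (R ⋈[g=c] π[z,c](S)) → 1
  γ[c; SUM(g)→d]((R ⋈[g=c] π[z,c](S))) → 1
  π[d](γ[c; SUM(g)→d]((R ⋈[g=c] π[z,c](S)))) → 1
  S → 5
  ρ[d/h](S) → 5
  π[d](ρ[d/h](S)) → 5
  (π[d](γ[c; SUM(g)→d]((R ⋈[g=c] π[z,c](S)))) − π[d](ρ[d/h](S))) → 1

== RESULT ==
d
9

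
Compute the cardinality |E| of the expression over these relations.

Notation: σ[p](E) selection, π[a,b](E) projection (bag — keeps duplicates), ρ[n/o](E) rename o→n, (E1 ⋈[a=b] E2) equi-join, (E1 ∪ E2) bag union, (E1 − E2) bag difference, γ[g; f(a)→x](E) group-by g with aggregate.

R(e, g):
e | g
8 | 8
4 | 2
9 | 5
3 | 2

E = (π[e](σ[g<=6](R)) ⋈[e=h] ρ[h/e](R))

Subexpression sizes:
  R → 4
  σ[g<=6](R) → 3
  π[e](σ[g<=6](R)) → 3
  R → 4
  ρ[h/e](R) → 4
  (π[e](σ[g<=6](R)) ⋈[e=h] ρ[h/e](R)) → 3

|E| = 3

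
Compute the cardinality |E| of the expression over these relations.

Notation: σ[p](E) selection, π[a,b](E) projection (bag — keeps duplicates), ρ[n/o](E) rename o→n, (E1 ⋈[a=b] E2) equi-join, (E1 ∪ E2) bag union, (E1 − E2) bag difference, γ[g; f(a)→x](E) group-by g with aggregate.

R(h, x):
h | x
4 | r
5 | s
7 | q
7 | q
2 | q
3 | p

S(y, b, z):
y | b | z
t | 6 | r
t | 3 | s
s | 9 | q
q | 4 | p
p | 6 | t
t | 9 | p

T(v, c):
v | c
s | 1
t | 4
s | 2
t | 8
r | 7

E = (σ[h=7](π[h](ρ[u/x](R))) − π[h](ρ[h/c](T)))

Row counts bottom-up:
  R → 6
  ρ[u/x](R) → 6
  π[h](ρ[u/x](R)) → 6
  σ[h=7](π[h](ρ[u/x](R))) → 2
  T → 5
  ρ[h/c](T) → 5
  π[h](ρ[h/c](T)) → 5
  (σ[h=7](π[h](ρ[u/x](R))) − π[h](ρ[h/c](T))) → 1

|E| = 1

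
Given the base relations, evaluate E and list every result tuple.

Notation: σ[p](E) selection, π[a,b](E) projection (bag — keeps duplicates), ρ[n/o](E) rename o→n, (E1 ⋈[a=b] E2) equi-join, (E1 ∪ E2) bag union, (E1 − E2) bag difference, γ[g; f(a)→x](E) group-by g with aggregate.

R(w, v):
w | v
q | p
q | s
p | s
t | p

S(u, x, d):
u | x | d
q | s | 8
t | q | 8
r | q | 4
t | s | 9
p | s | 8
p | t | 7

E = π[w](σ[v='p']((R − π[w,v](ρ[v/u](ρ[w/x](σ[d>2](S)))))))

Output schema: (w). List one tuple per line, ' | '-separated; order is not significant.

Per-node cardinality:
  R → 4
  S → 6
  σ[d>2](S) → 6
  ρ[w/x](σ[d>2](S)) → 6
  ρ[v/u](ρ[w/x](σ[d>2](S))) → 6
  π[w,v](ρ[v/u](ρ[w/x](σ[d>2](S)))) → 6
  (R − π[w,v](ρ[v/u](ρ[w/x](σ[d>2](S))))) → 3
  σ[v='p']((R − π[w,v](ρ[v/u](ρ[w/x](σ[d>2](S)))))) → 1
  π[w](σ[v='p']((R − π[w,v](ρ[v/u](ρ[w/x](σ[d>2](S))))))) → 1

== RESULT ==
w
q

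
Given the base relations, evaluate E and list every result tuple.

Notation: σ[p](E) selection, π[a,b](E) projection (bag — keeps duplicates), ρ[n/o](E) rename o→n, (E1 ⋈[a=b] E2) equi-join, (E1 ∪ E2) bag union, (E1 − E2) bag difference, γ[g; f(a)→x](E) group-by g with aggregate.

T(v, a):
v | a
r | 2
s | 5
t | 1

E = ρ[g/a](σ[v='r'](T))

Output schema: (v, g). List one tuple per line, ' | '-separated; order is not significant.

Row counts bottom-up:
  T → 3
  σ[v='r'](T) → 1
  ρ[g/a](σ[v='r'](T)) → 1

== RESULT ==
v | g
r | 2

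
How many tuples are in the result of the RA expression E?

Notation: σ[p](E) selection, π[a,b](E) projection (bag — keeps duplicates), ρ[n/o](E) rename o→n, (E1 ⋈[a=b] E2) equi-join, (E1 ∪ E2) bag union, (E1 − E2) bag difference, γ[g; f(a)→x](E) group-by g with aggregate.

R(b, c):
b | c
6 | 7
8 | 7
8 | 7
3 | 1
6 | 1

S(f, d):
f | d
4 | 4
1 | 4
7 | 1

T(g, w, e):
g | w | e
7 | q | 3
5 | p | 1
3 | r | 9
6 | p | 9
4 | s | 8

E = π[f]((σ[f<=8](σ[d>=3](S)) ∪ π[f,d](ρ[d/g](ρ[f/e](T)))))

Row counts bottom-up:
  S → 3
  σ[d>=3](S) → 2
  σ[f<=8](σ[d>=3](S)) → 2
  T → 5
  ρ[f/e](T) → 5
  ρ[d/g](ρ[f/e](T)) → 5
  π[f,d](ρ[d/g](ρ[f/e](T))) → 5
  (σ[f<=8](σ[d>=3](S)) ∪ π[f,d](ρ[d/g](ρ[f/e](T)))) → 7
  π[f]((σ[f<=8](σ[d>=3](S)) ∪ π[f,d](ρ[d/g](ρ[f/e](T))))) → 7

|E| = 7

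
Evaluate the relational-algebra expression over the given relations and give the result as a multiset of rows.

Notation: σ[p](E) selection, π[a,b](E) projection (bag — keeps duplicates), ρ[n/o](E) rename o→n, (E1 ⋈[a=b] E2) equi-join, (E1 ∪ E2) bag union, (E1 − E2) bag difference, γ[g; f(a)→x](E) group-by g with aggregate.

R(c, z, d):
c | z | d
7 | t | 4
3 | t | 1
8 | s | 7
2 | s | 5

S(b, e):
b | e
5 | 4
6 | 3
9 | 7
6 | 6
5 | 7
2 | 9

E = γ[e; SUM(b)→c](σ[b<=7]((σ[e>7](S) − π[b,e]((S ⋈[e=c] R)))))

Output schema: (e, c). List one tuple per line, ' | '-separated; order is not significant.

Row counts bottom-up:
  S → 6
  σ[e>7](S) → 1
  S → 6
  R → 4
  (S ⋈[e=c] R) → 3
  π[b,e]((S ⋈[e=c] R)) → 3
  (σ[e>7](S) − π[b,e]((S ⋈[e=c] R))) → 1
  σ[b<=7]((σ[e>7](S) − π[b,e]((S ⋈[e=c] R)))) → 1
  γ[e; SUM(b)→c](σ[b<=7]((σ[e>7](S) − π[b,e]((S ⋈[e=c] R))))) → 1

== RESULT ==
e | c
9 | 2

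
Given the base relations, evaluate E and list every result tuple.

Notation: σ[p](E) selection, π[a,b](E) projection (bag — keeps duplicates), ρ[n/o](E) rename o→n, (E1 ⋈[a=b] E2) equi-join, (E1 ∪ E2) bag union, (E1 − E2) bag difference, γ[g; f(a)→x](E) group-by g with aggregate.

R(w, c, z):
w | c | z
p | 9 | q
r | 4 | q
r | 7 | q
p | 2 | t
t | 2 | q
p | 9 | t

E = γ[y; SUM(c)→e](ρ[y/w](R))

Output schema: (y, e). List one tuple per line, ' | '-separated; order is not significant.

Row counts bottom-up:
  R → 6
  ρ[y/w](R) → 6
  γ[y; SUM(c)→e](ρ[y/w](R)) → 3

== RESULT ==
y | e
p | 20
r | 11
t | 2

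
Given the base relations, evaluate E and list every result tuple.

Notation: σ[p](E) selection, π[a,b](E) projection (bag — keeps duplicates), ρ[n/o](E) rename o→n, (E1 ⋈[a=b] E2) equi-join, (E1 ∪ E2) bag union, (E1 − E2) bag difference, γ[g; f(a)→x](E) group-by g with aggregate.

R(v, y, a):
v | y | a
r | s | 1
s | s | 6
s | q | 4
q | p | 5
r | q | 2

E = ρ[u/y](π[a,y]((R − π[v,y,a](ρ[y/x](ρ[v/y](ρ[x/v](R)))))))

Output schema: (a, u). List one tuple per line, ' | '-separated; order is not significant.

Row counts bottom-up:
  R → 5
  R → 5
  ρ[x/v](R) → 5
  ρ[v/y](ρ[x/v](R)) → 5
  ρ[y/x](ρ[v/y](ρ[x/v](R))) → 5
  π[v,y,a](ρ[y/x](ρ[v/y](ρ[x/v](R)))) → 5
  (R − π[v,y,a](ρ[y/x](ρ[v/y](ρ[x/v](R))))) → 4
  π[a,y]((R − π[v,y,a](ρ[y/x](ρ[v/y](ρ[x/v](R)))))) → 4
  ρ[u/y](π[a,y]((R − π[v,y,a](ρ[y/x](ρ[v/y](ρ[x/v](R))))))) → 4

== RESULT ==
a | u
1 | s
2 | q
4 | q
5 | p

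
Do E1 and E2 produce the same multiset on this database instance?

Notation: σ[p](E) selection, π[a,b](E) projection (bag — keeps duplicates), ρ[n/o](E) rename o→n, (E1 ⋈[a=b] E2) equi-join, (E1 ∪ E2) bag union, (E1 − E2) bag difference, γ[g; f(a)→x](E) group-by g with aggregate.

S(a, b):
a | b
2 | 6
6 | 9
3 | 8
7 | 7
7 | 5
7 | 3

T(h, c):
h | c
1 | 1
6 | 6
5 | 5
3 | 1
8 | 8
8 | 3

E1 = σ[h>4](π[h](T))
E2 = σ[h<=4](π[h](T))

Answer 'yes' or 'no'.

E1 stepwise |·|:
  T → 6
  π[h](T) → 6
  σ[h>4](π[h](T)) → 4
E2 stepwise |·|:
  T → 6
  π[h](T) → 6
  σ[h<=4](π[h](T)) → 2

E1 result:
h
5
6
8
8
E2 result:
h
1
3
Witness: (6,) appears 1× in E1 but 0× in E2.

no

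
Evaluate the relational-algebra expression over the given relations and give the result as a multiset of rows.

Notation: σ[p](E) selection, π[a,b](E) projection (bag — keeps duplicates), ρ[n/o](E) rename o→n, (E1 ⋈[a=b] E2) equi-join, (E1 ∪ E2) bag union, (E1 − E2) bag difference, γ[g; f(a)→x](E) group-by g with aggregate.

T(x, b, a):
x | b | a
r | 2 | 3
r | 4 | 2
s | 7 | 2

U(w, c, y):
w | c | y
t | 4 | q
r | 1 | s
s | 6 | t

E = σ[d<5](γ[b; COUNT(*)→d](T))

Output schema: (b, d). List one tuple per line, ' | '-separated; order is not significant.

Subexpression sizes:
  T → 3
  γ[b; COUNT(*)→d](T) → 3
  σ[d<5](γ[b; COUNT(*)→d](T)) → 3

== RESULT ==
b | d
2 | 1
4 | 1
7 | 1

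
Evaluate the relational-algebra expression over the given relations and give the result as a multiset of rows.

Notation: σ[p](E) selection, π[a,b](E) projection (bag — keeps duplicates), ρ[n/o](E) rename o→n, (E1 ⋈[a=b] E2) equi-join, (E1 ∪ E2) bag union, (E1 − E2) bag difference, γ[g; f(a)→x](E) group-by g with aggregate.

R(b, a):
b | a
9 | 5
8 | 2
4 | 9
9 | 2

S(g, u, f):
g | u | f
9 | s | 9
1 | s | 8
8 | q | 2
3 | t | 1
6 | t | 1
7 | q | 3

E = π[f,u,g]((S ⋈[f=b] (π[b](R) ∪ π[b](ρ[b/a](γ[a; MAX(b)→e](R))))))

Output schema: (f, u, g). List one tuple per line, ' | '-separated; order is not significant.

Per-node cardinality:
  S → 6
  R → 4
  π[b](R) → 4
  R → 4
  γ[a; MAX(b)→e](R) → 3
  ρ[b/a](γ[a; MAX(b)→e](R)) → 3
  π[b](ρ[b/a](γ[a; MAX(b)→e](R))) → 3
  (π[b](R) ∪ π[b](ρ[b/a](γ[a; MAX(b)→e](R)))) → 7
  (S ⋈[f=b] (π[b](R) ∪ π[b](ρ[b/a](γ[a; MAX(b)→e](R))))) → 5
  π[f,u,g]((S ⋈[f=b] (π[b](R) ∪ π[b](ρ[b/a](γ[a; MAX(b)→e](R)))))) → 5

== RESULT ==
f | u | g
2 | q | 8
8 | s | 1
9 | s | 9
9 | s | 9
9 | s | 9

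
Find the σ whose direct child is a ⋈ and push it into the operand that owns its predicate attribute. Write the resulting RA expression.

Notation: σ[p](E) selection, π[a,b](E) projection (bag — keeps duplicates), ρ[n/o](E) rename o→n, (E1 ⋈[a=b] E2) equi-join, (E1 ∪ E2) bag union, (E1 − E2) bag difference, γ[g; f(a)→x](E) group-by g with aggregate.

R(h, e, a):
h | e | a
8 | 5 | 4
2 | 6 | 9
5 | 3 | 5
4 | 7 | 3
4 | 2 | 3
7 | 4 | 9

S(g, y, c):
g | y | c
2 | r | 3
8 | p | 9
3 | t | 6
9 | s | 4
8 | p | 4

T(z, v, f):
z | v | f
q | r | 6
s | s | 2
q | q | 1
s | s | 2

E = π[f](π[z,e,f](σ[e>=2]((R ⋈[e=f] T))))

σ filters on e, owned by the left side.
E' = π[f](π[z,e,f]((σ[e>=2](R) ⋈[e=f] T)))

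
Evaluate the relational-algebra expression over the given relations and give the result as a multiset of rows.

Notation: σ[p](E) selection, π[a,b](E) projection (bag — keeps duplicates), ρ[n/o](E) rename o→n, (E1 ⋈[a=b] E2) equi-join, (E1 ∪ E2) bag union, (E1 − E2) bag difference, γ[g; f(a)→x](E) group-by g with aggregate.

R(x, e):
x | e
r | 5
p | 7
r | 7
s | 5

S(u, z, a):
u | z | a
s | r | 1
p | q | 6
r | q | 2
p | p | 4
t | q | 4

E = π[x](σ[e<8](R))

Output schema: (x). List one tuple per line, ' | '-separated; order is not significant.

Per-node cardinality:
  R → 4
  σ[e<8](R) → 4
  π[x](σ[e<8](R)) → 4

== RESULT ==
x
p
r
r
s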